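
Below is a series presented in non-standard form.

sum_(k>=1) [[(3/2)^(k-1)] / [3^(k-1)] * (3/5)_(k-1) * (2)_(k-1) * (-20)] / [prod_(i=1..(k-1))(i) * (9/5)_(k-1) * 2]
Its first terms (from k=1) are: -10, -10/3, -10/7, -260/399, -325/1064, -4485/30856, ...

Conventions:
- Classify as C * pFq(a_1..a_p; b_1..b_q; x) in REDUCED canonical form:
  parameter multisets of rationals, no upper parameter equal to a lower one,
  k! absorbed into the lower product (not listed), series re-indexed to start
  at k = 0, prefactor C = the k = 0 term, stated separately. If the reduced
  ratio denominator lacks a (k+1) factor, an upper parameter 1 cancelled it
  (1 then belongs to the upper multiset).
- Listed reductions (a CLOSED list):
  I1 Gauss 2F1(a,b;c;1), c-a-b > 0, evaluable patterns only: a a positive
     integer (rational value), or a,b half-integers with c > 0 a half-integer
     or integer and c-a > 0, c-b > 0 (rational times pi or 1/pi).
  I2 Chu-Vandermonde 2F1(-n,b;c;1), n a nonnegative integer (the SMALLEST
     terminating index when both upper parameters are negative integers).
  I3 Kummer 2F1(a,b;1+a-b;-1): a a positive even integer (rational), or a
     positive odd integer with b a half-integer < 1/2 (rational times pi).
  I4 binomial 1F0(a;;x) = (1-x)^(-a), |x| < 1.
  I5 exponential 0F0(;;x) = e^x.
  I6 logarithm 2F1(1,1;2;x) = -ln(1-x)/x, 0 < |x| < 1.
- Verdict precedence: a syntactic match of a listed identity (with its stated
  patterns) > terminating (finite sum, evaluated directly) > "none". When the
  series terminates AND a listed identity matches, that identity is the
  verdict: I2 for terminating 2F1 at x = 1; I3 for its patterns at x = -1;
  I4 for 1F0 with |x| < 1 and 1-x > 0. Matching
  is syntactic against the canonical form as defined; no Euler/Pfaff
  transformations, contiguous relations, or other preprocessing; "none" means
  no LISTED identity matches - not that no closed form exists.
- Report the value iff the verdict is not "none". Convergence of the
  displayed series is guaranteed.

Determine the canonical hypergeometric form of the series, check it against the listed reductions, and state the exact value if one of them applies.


Canonical form: C = -10 times 2F1 with upper {3/5, 2}, lower {9/5}, x = 1/2. Verdict: none. A 2F1 with upper {3/5, 2} fits none of I1-I6 at x = 1/2; the sum runs forever.

Structural cue: x = (1/2) and the constant factors (C = -10, x = 1/2) combine into one prefactor.
Ratio: r(k) = (1/2) * (k+3/5) (k+2) / [(k+9/5) (k+1)] - rational; roots negated = parameters, x = (1/2), C = -10.


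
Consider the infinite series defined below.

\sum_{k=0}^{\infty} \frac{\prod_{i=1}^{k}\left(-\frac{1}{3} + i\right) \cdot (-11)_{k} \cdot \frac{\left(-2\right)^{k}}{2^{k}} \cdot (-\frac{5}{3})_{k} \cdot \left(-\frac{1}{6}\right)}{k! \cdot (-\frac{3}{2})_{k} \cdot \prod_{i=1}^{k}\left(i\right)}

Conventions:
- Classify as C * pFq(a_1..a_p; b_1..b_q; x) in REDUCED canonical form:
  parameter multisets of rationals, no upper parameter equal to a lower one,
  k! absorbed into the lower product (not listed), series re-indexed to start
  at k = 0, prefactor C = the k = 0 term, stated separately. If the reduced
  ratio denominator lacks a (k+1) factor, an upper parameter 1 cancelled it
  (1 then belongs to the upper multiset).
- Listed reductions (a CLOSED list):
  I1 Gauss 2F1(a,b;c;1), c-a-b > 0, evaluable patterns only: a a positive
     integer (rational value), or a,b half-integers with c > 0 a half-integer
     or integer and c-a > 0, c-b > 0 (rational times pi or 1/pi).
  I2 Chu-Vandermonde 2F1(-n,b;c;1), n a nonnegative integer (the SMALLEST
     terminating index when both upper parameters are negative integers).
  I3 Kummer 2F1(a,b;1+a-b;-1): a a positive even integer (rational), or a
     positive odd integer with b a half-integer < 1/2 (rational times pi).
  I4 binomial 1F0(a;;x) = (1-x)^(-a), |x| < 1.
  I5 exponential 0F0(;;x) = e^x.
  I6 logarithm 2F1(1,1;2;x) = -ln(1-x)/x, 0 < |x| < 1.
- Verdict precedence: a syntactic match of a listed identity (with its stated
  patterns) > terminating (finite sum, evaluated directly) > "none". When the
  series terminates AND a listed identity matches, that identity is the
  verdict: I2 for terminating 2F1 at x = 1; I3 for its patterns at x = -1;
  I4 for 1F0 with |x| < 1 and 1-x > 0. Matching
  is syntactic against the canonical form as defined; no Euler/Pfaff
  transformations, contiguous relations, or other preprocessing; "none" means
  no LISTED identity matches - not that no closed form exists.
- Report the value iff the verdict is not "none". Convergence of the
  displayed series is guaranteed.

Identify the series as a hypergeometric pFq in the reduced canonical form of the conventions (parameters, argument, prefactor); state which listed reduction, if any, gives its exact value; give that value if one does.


Classification (C = -\frac{1}{6}): 3F2 with upper {-11, -\frac{5}{3}, \frac{2}{3}}, lower {-\frac{3}{2}, 1}, argument x = -1. Verdict: terminating. (-11)_k vanishes past k = 11, leaving a 12-term sum, computed directly. Hence: -\frac{447424971425968511}{3706040377703682}.

First insight: x = -1 and the running product (C = -1/6) telescopes to a rising factorial.
Step ratio: r(k) = -1 * (k-11) (k-\frac{5}{3}) (k+\frac{2}{3}) / [(k-\frac{3}{2}) (k+1) (k+1)] - rational in k. x = -1; t_0 = -\frac{1}{6}; negate the roots.


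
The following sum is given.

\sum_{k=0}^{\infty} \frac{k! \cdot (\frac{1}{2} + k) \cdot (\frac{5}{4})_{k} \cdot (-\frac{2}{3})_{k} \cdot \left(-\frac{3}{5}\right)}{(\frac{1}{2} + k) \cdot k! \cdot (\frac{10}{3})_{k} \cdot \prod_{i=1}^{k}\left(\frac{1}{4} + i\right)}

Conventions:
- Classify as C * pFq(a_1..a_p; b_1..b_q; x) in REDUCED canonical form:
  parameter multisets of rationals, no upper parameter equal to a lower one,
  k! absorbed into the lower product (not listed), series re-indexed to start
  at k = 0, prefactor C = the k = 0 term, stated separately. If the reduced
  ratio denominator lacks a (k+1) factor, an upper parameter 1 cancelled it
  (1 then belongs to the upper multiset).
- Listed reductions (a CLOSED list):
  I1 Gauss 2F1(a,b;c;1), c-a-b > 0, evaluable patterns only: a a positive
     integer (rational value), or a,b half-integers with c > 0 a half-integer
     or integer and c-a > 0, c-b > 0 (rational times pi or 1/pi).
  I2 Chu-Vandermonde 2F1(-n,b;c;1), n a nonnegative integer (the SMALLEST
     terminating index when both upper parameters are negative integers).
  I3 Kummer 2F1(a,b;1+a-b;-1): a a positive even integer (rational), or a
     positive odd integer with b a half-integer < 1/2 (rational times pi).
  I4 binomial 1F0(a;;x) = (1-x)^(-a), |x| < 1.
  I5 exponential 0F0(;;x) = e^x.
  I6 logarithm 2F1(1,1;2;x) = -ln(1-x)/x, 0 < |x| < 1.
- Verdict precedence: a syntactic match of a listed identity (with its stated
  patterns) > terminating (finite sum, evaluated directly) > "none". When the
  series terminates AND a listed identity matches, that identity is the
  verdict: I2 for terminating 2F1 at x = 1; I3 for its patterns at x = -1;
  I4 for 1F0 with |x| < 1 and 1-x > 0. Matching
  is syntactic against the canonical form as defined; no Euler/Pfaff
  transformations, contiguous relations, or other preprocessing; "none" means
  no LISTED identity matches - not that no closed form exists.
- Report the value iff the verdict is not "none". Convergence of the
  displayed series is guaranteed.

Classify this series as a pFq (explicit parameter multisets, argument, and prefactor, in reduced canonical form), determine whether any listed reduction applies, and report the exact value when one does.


x = 1 here; the reduced form reads 2F1, upper {-\frac{2}{3}, 1}, lower {\frac{10}{3}}, C = -\frac{3}{5}. Verdict: Gauss (I1, integer-parameter pattern) applies (x = 1: the Gamma ratio telescopes since c-a-b = 3 > 0 and a = 1 in Z>0). Sum: -\frac{7}{15}.

The tell: from the first term -\frac{3}{5}: the lower running product (C = -3/5) is a rising factorial.
Adjacent-term ratio: r(k) = 1 * (k-\frac{2}{3}) (k+1) / [(k+\frac{10}{3}) (k+1)] ; factor over Q: parameters, x = 1, and C = -\frac{3}{5}.


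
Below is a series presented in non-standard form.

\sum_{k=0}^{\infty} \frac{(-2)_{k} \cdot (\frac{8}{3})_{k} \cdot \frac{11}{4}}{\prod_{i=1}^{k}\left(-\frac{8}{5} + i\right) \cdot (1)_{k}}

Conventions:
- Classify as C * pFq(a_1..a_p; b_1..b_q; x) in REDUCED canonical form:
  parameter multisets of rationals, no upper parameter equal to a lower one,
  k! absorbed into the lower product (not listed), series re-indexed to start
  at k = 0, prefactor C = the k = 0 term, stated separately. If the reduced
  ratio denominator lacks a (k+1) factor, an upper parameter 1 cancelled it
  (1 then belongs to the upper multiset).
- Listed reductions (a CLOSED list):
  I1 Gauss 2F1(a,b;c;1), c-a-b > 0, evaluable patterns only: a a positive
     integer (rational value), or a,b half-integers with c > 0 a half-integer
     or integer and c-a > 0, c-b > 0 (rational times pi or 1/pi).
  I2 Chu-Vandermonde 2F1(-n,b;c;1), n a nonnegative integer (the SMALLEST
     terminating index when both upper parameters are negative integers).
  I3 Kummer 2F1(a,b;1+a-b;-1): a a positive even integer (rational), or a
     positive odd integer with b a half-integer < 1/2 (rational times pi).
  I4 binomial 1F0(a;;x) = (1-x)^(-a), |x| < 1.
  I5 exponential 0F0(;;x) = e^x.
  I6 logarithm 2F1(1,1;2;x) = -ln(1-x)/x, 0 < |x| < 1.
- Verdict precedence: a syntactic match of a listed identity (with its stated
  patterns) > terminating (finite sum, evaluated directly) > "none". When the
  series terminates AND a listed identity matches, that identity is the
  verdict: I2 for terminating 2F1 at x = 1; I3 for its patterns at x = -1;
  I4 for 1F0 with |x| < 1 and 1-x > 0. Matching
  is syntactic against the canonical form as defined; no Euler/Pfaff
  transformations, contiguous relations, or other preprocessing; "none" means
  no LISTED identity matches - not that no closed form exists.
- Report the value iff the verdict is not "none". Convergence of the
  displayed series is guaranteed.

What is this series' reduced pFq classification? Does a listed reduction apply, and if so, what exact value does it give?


Reduced: x = 1, 2F1, upper = {-2, \frac{8}{3}}, lower = {-\frac{3}{5}}, C = \frac{11}{4}. Verdict: Chu-Vandermonde (I2) fires (terminating 2F1 at x = 1 with n = 2, b = 8/3, c = -\frac{3}{5}). Its exact value is -\frac{9163}{108}.

Key step: with t_0 = \frac{11}{4}, the lower running product (C = 11/4, x = 1) is a rising factorial.
Ratio: r(k) = 1 * (k-2) (k+\frac{8}{3}) / [(k-\frac{3}{5}) (k+1)] - poly over poly, x = 1 from leading terms; C = \frac{11}{4} at k = 0.


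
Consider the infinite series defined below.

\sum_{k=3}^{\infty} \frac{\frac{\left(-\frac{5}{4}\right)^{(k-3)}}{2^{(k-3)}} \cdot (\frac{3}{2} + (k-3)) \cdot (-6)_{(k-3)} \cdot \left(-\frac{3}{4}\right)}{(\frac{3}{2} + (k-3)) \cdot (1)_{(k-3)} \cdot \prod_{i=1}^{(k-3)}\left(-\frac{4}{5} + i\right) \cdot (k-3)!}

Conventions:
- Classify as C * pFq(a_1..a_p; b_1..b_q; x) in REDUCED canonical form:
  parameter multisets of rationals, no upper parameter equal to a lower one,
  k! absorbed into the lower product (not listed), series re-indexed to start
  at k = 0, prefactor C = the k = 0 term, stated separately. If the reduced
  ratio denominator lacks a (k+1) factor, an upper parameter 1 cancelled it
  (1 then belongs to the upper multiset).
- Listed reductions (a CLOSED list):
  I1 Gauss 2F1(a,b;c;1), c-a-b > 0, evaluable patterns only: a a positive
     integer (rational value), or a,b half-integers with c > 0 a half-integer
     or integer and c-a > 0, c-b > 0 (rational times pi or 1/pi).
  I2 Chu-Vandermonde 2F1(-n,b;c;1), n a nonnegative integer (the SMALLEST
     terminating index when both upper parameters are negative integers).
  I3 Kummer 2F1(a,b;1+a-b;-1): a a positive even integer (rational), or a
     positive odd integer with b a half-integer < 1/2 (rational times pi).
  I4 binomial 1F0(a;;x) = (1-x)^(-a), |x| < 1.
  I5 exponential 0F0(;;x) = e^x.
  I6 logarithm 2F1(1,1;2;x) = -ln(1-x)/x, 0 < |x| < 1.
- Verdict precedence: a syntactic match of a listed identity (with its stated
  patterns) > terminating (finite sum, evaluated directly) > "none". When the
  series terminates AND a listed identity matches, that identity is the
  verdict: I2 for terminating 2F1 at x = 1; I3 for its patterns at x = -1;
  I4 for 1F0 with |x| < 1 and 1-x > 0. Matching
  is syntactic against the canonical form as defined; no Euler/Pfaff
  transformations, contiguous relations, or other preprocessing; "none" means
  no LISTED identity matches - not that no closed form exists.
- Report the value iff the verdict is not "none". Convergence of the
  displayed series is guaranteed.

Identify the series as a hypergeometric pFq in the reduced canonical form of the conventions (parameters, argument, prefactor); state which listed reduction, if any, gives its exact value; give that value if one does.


First insight: t_0 being -\frac{3}{4}, the factor k + 3/2 cancels (top and bottom), leaving C = -3/4, x = -5/8.
Ratio: r(k) = -\frac{5}{8} * (k-6) / [(k+\frac{1}{5}) (k+1) (k+1)] - poly over poly, x = -\frac{5}{8} from leading terms; C = -\frac{3}{4} at k = 0.

x = -\frac{5}{8} here; the reduced form reads 1F2, upper {-6}, lower {\frac{1}{5}, 1}, C = -\frac{3}{4}. Verdict: terminating (-6 upstairs). 7 nonzero terms in all; added directly. Hence: -\frac{66394062271351}{2638183661568}.


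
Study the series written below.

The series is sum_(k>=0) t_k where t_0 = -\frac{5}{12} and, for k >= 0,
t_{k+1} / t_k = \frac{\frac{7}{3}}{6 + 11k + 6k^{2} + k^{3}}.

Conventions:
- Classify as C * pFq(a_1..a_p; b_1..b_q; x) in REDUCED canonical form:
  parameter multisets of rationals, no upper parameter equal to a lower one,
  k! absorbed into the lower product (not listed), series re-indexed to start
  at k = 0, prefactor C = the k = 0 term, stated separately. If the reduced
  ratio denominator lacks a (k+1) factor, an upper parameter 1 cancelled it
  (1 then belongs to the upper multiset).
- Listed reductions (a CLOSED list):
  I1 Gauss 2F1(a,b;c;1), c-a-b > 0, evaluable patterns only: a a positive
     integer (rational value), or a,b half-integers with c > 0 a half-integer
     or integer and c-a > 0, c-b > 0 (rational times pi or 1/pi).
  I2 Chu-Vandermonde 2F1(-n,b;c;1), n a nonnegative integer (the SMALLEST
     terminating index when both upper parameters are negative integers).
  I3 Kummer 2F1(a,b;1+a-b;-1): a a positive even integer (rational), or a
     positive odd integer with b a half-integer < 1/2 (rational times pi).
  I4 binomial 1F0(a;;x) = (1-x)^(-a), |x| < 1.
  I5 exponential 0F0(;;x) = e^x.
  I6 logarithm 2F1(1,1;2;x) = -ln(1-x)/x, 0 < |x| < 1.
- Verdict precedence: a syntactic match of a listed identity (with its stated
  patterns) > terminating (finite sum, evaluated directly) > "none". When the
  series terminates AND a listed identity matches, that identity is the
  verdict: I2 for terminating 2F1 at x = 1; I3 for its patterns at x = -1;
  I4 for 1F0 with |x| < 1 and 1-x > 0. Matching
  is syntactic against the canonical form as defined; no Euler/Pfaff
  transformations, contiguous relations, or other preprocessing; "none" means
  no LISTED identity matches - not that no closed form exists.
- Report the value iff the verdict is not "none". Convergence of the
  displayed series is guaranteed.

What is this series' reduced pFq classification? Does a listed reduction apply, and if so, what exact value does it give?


Key step: t_0 = -\frac{5}{12} here, and factor the ratio over Q (C = -5/12, x = 7/3): negated roots = parameters.
Term ratio: r(k) = \frac{7}{3} * 1 / [(k+2) (k+3) (k+1)] - poly over poly, x = \frac{7}{3} from leading terms; C = -\frac{5}{12} at k = 0.

At argument \frac{7}{3}: a 0F2 with upper {-}, lower {2, 3}, scaled by C = -\frac{5}{12}. Verdict: none here - no I1-I6 shape fits x = \frac{7}{3} with lower {2, 3}.


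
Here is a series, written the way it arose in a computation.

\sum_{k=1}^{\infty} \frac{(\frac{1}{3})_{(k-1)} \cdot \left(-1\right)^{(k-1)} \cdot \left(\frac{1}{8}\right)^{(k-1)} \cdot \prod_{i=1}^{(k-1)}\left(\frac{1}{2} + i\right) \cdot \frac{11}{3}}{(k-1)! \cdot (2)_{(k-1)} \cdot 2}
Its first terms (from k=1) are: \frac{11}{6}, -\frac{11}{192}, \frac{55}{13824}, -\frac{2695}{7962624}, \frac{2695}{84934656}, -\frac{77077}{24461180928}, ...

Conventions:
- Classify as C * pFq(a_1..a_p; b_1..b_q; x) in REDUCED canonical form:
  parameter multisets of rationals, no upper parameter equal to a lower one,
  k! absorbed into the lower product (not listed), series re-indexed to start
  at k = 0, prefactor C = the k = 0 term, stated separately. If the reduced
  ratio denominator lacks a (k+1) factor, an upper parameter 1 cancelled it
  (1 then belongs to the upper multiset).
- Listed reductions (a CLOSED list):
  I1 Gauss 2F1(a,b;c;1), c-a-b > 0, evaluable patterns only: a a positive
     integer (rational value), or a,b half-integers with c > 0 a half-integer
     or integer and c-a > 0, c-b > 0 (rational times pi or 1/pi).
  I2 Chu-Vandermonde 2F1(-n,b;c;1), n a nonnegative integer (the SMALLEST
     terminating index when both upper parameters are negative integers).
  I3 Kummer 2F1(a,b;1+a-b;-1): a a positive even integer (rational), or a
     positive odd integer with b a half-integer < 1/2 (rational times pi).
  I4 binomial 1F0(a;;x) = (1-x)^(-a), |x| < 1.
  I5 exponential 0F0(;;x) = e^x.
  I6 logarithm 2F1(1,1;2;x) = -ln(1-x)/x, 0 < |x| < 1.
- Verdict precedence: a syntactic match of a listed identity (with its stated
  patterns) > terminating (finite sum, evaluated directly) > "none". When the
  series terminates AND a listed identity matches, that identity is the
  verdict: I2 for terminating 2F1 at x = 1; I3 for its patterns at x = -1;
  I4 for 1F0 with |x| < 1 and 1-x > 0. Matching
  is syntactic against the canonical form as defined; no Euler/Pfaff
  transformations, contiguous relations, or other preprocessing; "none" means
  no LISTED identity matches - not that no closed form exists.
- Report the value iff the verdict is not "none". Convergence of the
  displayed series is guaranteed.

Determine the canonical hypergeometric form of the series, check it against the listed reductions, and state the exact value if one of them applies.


Structural cue: x = -\frac{1}{8} and the constant factors (C = 11/6, x = -1/8) combine into one prefactor.
Ratio: r(k) = -\frac{1}{8} * (k+\frac{1}{3}) (k+\frac{3}{2}) / [(k+2) (k+1)] - poly over poly, x = -\frac{1}{8} from leading terms; C = \frac{11}{6} at k = 0.

Canonical form: C = \frac{11}{6} times 2F1 with upper {\frac{1}{3}, \frac{3}{2}}, lower {2}, x = -\frac{1}{8}. Verdict: none - at argument -\frac{1}{8} the multisets {\frac{1}{3}, \frac{3}{2}} ; {2} match no listed identity.


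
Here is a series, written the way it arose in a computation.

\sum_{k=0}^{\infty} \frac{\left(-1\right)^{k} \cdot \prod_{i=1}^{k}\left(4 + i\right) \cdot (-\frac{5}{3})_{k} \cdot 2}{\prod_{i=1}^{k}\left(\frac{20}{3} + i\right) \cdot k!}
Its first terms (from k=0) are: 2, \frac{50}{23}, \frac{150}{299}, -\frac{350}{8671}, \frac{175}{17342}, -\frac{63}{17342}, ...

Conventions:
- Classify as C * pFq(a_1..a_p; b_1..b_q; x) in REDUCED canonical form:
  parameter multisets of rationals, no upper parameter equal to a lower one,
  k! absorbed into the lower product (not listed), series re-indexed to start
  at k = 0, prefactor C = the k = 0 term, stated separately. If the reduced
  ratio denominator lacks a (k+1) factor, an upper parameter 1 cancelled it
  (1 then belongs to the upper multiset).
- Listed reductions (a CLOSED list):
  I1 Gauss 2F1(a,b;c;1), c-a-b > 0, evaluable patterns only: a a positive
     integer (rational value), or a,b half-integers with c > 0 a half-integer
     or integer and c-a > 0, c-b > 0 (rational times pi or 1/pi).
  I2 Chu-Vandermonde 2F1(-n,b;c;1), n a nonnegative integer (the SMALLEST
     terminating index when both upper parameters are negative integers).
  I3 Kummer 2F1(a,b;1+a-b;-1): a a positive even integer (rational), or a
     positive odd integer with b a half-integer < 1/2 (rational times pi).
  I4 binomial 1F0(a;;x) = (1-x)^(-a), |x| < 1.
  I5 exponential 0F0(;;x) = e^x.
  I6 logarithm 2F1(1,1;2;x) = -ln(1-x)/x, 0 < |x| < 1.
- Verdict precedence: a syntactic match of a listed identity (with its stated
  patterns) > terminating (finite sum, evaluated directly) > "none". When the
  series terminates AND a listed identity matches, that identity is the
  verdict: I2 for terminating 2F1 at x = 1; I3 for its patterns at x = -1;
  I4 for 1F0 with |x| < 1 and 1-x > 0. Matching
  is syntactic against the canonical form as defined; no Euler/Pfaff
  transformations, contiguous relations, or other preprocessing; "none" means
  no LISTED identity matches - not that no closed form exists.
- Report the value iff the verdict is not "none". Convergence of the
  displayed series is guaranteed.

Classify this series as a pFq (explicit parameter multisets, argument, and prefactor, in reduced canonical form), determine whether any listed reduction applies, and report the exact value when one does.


The series (x = -1) is 2F1: upper {-\frac{5}{3}, 5}, lower {\frac{23}{3}}, prefactor 2. Verdict: none. Every listed pattern misses the 2F1 form at -1, upper {-\frac{5}{3}, 5}.

The tell: t_0 = 2 here, and the running product (prefactor 2) telescopes to a rising factorial.
Consecutive-term ratio: r(k) = -1 * (k-\frac{5}{3}) (k+5) / [(k+\frac{23}{3}) (k+1)] - rational in k. x = -1; t_0 = 2; negate the roots.


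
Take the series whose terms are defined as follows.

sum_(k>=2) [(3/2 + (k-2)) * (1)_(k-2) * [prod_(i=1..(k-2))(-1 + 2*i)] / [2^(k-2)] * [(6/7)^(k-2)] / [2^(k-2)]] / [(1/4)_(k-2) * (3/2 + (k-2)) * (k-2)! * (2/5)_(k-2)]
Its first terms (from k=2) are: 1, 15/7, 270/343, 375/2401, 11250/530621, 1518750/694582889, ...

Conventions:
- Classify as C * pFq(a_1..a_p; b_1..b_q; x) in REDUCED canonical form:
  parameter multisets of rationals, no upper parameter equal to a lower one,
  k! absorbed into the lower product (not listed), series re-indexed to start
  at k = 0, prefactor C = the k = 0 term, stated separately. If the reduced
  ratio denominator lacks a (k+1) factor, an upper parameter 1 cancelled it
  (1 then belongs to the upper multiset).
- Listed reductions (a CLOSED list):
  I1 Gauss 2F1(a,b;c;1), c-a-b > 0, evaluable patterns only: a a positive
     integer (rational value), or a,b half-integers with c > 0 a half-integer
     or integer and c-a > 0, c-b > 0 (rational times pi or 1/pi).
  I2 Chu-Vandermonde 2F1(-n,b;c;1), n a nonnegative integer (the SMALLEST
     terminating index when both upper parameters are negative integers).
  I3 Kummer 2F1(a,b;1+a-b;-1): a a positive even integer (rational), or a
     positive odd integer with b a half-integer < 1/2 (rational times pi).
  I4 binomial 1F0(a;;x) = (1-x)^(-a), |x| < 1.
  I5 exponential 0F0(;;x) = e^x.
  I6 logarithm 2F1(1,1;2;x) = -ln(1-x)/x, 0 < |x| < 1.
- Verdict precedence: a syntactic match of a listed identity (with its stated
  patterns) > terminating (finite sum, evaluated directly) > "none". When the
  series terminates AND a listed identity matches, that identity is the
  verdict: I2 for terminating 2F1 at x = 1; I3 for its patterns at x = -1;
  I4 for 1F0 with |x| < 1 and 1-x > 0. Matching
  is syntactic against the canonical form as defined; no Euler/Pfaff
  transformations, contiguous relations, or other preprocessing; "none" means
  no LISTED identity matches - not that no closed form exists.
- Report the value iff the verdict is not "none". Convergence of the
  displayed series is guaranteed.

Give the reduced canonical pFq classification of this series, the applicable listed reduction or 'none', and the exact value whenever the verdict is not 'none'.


Structural cue: x = (3/7) and the factor k + 3/2 cancels (top and bottom), leaving prefactor 1.
Term ratio: r(k) = (3/7) * (k+1/2) (k+1) / [(k+1/4) (k+2/5) (k+1)] - rational; roots negated = parameters, x = (3/7), C = 1.

With C = 1: the canonical form is 2F2(1/2, 1; 1/4, 2/5; 3/7). Verdict: none here - no I1-I6 shape fits x = 3/7 with lower {1/4, 2/5}.


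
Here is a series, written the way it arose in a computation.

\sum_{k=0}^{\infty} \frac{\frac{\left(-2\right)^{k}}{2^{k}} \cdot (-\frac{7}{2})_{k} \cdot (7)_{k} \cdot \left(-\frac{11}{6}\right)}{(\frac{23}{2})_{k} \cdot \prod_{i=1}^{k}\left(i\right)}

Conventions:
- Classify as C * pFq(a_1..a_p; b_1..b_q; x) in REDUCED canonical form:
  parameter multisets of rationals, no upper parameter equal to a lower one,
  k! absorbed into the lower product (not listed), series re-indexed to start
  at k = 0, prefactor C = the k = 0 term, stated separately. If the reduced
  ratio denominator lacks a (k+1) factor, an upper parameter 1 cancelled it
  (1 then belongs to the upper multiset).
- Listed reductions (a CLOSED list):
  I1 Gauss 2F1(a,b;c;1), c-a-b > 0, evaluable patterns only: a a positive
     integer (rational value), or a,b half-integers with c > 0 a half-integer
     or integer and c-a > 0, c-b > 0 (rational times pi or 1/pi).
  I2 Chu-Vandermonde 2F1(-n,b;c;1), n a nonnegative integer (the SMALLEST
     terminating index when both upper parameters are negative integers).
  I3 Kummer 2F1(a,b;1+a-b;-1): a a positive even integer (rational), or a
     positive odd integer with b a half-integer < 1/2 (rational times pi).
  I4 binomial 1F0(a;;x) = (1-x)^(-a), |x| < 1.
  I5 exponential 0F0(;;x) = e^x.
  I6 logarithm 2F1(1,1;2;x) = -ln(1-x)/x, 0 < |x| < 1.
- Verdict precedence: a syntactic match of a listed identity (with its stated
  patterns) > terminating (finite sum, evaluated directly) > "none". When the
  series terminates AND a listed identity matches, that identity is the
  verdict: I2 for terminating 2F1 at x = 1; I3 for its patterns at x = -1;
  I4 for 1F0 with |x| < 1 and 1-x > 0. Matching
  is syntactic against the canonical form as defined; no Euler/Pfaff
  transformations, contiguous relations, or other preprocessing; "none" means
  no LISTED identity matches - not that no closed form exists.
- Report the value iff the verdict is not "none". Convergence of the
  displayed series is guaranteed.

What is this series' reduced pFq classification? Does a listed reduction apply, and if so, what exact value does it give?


Key observation: x = -1 and the product of the first k integers (C = -11/6, x = -1) is k!.
Ratio: r(k) = -1 * (k-\frac{7}{2}) (k+7) / [(k+\frac{23}{2}) (k+1)] ; factor over Q: parameters, x = -1, and C = -\frac{11}{6}.

Prefactor -\frac{11}{6}, argument -1: 2F1 with upper {-\frac{7}{2}, 7} over lower {\frac{23}{2}}. Verdict at x = -1: the Kummer evaluation I3 matches (x = -1; c = \frac{23}{2} equals 1+a-b for upper {-\frac{7}{2}, 7}: listed pattern). Hence: \left(-\frac{53348295}{16777216}\right) \cdot \pi.


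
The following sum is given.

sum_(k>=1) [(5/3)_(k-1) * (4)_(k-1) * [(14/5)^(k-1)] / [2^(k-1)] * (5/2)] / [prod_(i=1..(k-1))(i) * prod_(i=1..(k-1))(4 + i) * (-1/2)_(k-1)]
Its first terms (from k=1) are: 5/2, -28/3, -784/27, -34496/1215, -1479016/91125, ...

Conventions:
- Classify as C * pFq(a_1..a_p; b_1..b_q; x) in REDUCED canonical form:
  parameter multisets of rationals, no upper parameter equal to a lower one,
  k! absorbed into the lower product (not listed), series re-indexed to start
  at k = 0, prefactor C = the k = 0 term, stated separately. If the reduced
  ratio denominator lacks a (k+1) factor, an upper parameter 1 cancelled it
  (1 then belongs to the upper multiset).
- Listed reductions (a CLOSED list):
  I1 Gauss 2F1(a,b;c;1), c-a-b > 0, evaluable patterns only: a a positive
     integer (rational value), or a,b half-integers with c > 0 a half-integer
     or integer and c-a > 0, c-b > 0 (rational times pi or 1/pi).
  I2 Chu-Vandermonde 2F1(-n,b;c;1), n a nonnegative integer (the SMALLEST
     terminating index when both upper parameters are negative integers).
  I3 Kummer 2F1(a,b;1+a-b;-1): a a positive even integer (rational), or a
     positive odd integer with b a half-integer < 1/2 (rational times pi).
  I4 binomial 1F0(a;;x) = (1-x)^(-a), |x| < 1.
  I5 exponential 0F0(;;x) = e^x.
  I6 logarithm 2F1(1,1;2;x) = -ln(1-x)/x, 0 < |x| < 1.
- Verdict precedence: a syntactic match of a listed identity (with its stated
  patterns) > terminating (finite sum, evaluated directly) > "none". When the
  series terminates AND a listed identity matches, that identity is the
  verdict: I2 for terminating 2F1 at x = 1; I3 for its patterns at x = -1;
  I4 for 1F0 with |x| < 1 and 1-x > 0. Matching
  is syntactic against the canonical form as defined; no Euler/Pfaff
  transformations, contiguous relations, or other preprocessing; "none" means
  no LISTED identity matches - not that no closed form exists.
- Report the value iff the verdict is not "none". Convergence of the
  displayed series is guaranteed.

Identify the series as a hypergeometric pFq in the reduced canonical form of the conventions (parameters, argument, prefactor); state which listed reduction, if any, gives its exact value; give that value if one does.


The tell: t_0 being 5/2, the two k-th powers (C = 5/2) combine into one argument.
Adjacent-term ratio: r(k) = (7/5) * (k+5/3) (k+4) / [(k-1/2) (k+5) (k+1)] - rational in k, leading ratio (7/5); with t_0 = 5/2, classification follows.

Prefactor 5/2, argument 7/5: 2F2 with upper {5/3, 4} over lower {-1/2, 5}. Verdict: none here - no I1-I6 shape fits x = 7/5 with lower {-1/2, 5}.


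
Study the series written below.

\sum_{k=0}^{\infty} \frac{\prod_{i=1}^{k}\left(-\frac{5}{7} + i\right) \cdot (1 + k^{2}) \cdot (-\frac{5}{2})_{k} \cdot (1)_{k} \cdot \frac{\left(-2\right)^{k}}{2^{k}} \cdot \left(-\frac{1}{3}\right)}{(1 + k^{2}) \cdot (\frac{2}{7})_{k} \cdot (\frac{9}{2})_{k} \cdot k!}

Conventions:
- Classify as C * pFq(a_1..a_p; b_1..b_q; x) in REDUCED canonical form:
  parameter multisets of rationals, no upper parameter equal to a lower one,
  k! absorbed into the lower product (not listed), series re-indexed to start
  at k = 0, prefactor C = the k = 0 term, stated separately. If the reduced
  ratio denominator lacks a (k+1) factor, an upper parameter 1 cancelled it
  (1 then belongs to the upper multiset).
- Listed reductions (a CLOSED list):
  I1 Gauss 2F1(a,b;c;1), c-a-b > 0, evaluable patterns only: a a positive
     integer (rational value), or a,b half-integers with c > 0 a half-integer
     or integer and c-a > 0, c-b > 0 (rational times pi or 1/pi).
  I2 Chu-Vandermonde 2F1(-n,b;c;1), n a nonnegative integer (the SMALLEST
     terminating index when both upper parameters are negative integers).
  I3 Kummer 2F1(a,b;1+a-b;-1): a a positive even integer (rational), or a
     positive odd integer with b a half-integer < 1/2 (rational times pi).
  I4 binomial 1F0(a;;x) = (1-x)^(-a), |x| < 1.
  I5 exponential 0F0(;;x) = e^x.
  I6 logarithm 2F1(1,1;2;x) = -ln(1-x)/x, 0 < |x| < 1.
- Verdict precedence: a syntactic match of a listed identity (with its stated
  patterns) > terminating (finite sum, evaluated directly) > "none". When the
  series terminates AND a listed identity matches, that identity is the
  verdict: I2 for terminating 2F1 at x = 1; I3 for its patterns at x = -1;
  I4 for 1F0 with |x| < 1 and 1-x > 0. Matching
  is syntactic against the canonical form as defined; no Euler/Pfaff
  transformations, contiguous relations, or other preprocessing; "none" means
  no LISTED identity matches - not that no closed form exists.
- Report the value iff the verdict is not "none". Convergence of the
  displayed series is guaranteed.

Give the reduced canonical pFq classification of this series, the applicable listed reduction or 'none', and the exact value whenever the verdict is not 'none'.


With C = -\frac{1}{3}: the canonical form is 2F1(-\frac{5}{2}, 1; \frac{9}{2}; -1). Verdict (x = -1): Kummer (I3) applies (x = -1; c = \frac{9}{2} equals 1+a-b for upper {-\frac{5}{2}, 1}: listed pattern). Hence: \left(-\frac{35}{192}\right) \cdot \pi.

The tell: from the first term -\frac{1}{3}: the running product (C = -1/3) telescopes to a rising factorial.
Term ratio: r(k) = -1 * (k-\frac{5}{2}) (k+1) / [(k+\frac{9}{2}) (k+1)] - rational in k, leading ratio -1; with t_0 = -\frac{1}{3}, classification follows.


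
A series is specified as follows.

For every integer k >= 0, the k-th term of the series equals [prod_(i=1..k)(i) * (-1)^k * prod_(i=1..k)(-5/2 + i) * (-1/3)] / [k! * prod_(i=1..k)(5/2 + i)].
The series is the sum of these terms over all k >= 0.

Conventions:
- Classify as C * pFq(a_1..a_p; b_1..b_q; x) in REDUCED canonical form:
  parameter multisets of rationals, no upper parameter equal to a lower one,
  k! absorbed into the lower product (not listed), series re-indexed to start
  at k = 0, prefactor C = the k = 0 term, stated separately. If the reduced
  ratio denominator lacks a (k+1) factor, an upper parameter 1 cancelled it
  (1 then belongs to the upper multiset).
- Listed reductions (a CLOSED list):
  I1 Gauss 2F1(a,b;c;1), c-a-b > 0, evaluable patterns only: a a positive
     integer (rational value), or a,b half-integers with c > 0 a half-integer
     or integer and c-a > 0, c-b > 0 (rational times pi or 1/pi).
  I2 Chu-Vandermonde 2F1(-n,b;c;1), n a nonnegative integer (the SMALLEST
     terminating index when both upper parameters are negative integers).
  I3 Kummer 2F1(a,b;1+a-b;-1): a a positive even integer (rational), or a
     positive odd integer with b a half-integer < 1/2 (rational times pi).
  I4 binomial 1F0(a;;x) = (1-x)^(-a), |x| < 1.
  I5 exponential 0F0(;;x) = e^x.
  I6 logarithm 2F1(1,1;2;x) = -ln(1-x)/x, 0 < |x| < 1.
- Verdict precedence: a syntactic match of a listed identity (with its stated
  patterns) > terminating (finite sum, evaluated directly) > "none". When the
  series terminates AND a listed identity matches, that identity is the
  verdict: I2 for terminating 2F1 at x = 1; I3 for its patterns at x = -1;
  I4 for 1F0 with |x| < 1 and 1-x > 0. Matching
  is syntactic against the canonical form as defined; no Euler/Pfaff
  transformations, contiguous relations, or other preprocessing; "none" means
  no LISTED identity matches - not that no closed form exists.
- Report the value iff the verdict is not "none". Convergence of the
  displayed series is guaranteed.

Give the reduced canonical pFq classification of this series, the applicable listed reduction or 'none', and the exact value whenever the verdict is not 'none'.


Key observation: from the first term -1/3: the lower running product (C = -1/3, x = -1) is a rising factorial.
Step ratio: r(k) = (-1) * (k-3/2) (k+1) / [(k+7/2) (k+1)] - rational in k. x = (-1); t_0 = -1/3; negate the roots.

x = -1 here; the reduced form reads 2F1, upper {-3/2, 1}, lower {7/2}, C = -1/3. Verdict (x = -1): Kummer (I3) applies (x = -1; c = 7/2 equals 1+a-b for upper {-3/2, 1}: listed pattern). Value: (-5/32) * pi.


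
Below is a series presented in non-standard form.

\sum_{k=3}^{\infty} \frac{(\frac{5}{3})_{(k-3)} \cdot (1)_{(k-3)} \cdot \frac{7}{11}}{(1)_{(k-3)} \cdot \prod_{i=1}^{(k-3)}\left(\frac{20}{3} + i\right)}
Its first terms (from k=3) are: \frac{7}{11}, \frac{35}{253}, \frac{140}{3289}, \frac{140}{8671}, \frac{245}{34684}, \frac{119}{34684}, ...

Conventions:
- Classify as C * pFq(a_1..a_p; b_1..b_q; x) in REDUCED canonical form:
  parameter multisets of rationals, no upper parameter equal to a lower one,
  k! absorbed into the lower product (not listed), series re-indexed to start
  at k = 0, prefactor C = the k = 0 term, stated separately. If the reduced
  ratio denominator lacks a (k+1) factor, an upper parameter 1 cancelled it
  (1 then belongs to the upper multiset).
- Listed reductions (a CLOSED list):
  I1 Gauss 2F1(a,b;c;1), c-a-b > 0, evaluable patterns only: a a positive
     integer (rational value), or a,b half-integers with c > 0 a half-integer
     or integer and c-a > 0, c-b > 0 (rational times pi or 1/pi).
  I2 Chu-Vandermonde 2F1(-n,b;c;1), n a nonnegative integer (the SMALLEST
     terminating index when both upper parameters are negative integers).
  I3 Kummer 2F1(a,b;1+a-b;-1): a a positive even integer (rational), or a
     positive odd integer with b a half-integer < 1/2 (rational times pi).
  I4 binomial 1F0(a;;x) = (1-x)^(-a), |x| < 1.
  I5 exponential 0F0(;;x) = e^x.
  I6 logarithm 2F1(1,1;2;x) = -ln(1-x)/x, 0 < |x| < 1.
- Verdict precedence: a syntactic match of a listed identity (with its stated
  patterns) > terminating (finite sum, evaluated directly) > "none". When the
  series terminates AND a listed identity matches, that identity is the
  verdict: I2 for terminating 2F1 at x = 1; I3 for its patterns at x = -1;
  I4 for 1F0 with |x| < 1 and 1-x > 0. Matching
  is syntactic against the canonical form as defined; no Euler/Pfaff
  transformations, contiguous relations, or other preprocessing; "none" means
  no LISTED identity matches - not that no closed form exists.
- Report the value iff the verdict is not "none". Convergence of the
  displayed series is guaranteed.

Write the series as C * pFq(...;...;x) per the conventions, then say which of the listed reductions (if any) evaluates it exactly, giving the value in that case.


The series (x = 1) is 2F1: upper {1, \frac{5}{3}}, lower {\frac{23}{3}}, prefactor \frac{7}{11}. Verdict: the Gauss summation I1 applies (x = 1: the Gamma ratio telescopes since c-a-b = 5 > 0 and a = 1 in Z>0). Sum: \frac{28}{33}.

Key observation: from the first term \frac{7}{11}: (1)_k (C = 7/11) is k! itself.
Term ratio: r(k) = 1 * (k+1) (k+\frac{5}{3}) / [(k+\frac{23}{3}) (k+1)] - poly over poly, x = 1 from leading terms; C = \frac{7}{11} at k = 0.


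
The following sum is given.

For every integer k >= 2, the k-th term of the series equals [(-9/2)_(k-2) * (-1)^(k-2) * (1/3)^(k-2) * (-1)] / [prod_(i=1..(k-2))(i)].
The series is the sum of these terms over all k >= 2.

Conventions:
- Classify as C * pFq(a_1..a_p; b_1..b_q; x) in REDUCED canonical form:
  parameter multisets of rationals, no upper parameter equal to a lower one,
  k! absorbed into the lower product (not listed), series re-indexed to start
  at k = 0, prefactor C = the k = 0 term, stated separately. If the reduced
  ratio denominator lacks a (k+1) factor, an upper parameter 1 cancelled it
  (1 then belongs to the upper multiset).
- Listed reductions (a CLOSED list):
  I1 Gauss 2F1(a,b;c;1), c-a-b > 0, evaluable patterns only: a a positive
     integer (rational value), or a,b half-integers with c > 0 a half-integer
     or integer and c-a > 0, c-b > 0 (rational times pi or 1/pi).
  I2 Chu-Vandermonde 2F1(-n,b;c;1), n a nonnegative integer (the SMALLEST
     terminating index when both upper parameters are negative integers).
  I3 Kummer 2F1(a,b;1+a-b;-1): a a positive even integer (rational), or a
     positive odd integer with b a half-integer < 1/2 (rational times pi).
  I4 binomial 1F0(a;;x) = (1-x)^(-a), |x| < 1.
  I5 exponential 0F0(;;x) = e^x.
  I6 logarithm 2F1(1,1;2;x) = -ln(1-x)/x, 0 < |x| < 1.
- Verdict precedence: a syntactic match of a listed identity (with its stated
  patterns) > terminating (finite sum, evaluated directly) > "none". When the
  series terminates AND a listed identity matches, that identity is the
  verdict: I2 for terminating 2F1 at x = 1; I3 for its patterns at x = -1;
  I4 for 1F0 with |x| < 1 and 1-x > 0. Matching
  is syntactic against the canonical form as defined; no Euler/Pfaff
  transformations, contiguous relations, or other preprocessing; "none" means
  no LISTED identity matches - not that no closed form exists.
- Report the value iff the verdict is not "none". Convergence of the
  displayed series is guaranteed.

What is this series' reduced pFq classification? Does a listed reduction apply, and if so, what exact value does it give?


With C = -1: the canonical form is 1F0(-9/2; -; -1/3). Verdict at x = -1/3: binomial (I4) matches (the 1F0 binomial series: exponent 9/2, x = -1/3). Value: (-1) * (4/3)^(9/2).

The tell: x = (-1/3) and the (-1)^k factor (C = -1, x = -1/3) folds into the argument's sign.
Ratio: r(k) = (-1/3) * (k-9/2) / [(k+1)] - rational; roots negated = parameters, x = (-1/3), C = -1.


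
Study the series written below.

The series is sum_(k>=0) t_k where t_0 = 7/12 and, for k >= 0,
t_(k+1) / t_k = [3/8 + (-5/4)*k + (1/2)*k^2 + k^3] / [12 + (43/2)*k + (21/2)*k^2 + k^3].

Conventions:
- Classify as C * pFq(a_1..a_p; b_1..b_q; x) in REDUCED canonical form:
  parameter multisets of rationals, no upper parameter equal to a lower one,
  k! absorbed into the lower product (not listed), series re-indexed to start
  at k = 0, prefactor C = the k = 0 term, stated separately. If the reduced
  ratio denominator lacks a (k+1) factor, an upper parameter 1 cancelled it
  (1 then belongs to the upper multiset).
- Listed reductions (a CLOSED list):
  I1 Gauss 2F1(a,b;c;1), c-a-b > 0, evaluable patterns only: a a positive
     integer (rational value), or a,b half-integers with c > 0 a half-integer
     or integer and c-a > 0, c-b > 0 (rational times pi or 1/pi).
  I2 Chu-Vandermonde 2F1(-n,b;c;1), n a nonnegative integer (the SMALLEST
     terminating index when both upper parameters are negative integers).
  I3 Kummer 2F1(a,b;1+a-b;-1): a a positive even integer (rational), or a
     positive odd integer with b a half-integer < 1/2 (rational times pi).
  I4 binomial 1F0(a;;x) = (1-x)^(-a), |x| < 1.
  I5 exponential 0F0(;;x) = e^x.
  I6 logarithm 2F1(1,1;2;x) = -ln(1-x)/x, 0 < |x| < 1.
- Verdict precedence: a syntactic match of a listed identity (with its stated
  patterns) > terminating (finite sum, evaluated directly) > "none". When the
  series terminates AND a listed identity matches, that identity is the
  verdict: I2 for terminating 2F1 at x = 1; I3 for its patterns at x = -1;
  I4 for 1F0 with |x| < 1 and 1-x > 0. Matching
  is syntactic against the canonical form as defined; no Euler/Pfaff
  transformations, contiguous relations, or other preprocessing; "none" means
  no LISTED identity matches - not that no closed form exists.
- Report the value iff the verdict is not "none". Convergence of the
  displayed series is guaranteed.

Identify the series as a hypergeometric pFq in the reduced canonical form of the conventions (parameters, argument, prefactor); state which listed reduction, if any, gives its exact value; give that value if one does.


With C = 7/12: the canonical form is 2F1(-1/2, -1/2; 8; 1). Verdict: Gauss (I1, half-integer pattern) fires (x = 1; upper {-1/2, -1/2} half-integers, c = 8 in the evaluable pattern). Exact value: (234881024/124227675) / pi.

Key observation: x = 1 and roots of the ratio polynomials (prefactor 7/12) are the negated parameters.
Consecutive-term ratio: r(k) = 1 * (k-1/2) (k-1/2) / [(k+8) (k+1)] - rational in k, leading ratio 1; with t_0 = 7/12, classification follows.
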